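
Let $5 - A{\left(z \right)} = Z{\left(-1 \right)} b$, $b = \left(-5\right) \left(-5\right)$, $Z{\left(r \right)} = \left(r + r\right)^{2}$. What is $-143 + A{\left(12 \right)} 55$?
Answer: $-5368$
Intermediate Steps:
$Z{\left(r \right)} = 4 r^{2}$ ($Z{\left(r \right)} = \left(2 r\right)^{2} = 4 r^{2}$)
$b = 25$
$A{\left(z \right)} = -95$ ($A{\left(z \right)} = 5 - 4 \left(-1\right)^{2} \cdot 25 = 5 - 4 \cdot 1 \cdot 25 = 5 - 4 \cdot 25 = 5 - 100 = -95$)
$-143 + A{\left(12 \right)} 55 = -143 - 5225 = -5368$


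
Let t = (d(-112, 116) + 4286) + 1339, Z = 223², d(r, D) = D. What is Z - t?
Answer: 43988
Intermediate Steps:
Z = 49729
t = 5741 (t = (116 + 4286) + 1339 = 4402 + 1339 = 5741)
Z - t = 49729 - 1*5741 = 49729 - 5741 = 43988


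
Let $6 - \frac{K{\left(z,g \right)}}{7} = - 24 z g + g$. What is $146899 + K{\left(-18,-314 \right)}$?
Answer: $1098675$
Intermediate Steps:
$K{\left(z,g \right)} = 42 - 7 g + 168 g z$ ($K{\left(z,g \right)} = 42 - 7 \left(- 24 z g + g\right) = 42 - 7 \left(- 24 g z + g\right) = 42 - 7 \left(g - 24 g z\right) = 42 + \left(- 7 g + 168 g z\right) = 42 - 7 g + 168 g z$)
$146899 + K{\left(-18,-314 \right)} = 146899 + \left(42 - -2198 + 168 \left(-314\right) \left(-18\right)\right) = 146899 + \left(42 + 2198 + 949536\right) = 146899 + 951776 = 1098675$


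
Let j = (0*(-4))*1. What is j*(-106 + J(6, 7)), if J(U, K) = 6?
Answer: 0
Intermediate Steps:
j = 0 (j = 0*1 = 0)
j*(-106 + J(6, 7)) = 0*(-106 + 6) = 0*(-100) = 0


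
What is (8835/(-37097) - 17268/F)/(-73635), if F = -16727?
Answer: -164269317/15230700683855 ≈ -1.0785e-5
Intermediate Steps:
(8835/(-37097) - 17268/F)/(-73635) = (8835/(-37097) - 17268/(-16727))/(-73635) = (8835*(-1/37097) - 17268*(-1/16727))*(-1/73635) = (-8835/37097 + 17268/16727)*(-1/73635) = (492807951/620521519)*(-1/73635) = -164269317/15230700683855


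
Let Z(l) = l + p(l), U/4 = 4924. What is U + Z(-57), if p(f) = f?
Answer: 19582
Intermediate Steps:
U = 19696 (U = 4*4924 = 19696)
Z(l) = 2*l (Z(l) = l + l = 2*l)
U + Z(-57) = 19696 + 2*(-57) = 19696 - 114 = 19582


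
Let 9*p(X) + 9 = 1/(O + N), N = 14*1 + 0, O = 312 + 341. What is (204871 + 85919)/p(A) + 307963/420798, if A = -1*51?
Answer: -367274172838667/1262814798 ≈ -2.9084e+5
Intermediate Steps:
A = -51
O = 653
N = 14 (N = 14 + 0 = 14)
p(X) = -6002/6003 (p(X) = -1 + 1/(9*(653 + 14)) = -1 + (1/9)/667 = -1 + (1/9)*(1/667) = -1 + 1/6003 = -6002/6003)
(204871 + 85919)/p(A) + 307963/420798 = (204871 + 85919)/(-6002/6003) + 307963/420798 = 290790*(-6003/6002) + 307963*(1/420798) = -872806185/3001 + 307963/420798 = -367274172838667/1262814798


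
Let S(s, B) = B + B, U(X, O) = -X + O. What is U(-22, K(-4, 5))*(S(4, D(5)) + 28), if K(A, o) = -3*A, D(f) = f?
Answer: 1292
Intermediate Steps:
U(X, O) = O - X
S(s, B) = 2*B
U(-22, K(-4, 5))*(S(4, D(5)) + 28) = (-3*(-4) - 1*(-22))*(2*5 + 28) = (12 + 22)*(10 + 28) = 34*38 = 1292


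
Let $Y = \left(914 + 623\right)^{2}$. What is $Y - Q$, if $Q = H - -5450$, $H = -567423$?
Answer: $2924342$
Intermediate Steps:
$Y = 2362369$ ($Y = 1537^{2} = 2362369$)
$Q = -561973$ ($Q = -567423 - -5450 = -567423 + 5450 = -561973$)
$Y - Q = 2362369 - -561973 = 2362369 + 561973 = 2924342$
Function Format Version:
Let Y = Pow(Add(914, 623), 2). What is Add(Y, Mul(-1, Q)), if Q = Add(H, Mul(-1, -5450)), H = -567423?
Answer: 2924342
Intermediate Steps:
Y = 2362369 (Y = Pow(1537, 2) = 2362369)
Q = -561973 (Q = Add(-567423, Mul(-1, -5450)) = Add(-567423, 5450) = -561973)
Add(Y, Mul(-1, Q)) = Add(2362369, Mul(-1, -561973)) = Add(2362369, 561973) = 2924342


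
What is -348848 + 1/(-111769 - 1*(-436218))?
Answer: -113183384751/324449 ≈ -3.4885e+5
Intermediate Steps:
-348848 + 1/(-111769 - 1*(-436218)) = -348848 + 1/(-111769 + 436218) = -348848 + 1/324449 = -113183384751/324449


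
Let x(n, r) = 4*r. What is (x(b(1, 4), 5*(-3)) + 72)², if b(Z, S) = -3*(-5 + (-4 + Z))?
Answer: 144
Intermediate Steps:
b(Z, S) = 27 - 3*Z (b(Z, S) = -3*(-9 + Z) = 27 - 3*Z)
(x(b(1, 4), 5*(-3)) + 72)² = (4*(5*(-3)) + 72)² = (4*(-15) + 72)² = (-60 + 72)² = 12² = 144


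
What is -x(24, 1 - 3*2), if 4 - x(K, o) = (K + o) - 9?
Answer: 6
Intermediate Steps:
x(K, o) = 13 - K - o (x(K, o) = 4 - ((K + o) - 9) = 4 - (-9 + K + o) = 4 + (9 - K - o) = 13 - K - o)
-x(24, 1 - 3*2) = -(13 - 1*24 - (1 - 3*2)) = -(13 - 24 - (1 - 6)) = -(13 - 24 - 1*(-5)) = -(13 - 24 + 5) = -1*(-6) = 6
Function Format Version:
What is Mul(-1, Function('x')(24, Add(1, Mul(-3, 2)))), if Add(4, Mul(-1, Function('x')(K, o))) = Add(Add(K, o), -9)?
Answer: 6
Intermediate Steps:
Function('x')(K, o) = Add(13, Mul(-1, K), Mul(-1, o)) (Function('x')(K, o) = Add(4, Mul(-1, Add(Add(K, o), -9))) = Add(4, Mul(-1, Add(-9, K, o))) = Add(4, Add(9, Mul(-1, K), Mul(-1, o))) = Add(13, Mul(-1, K), Mul(-1, o)))
Mul(-1, Function('x')(24, Add(1, Mul(-3, 2)))) = Mul(-1, Add(13, Mul(-1, 24), Mul(-1, Add(1, Mul(-3, 2))))) = Mul(-1, Add(13, -24, Mul(-1, Add(1, -6)))) = Mul(-1, Add(13, -24, Mul(-1, -5))) = Mul(-1, Add(13, -24, 5)) = Mul(-1, -6) = 6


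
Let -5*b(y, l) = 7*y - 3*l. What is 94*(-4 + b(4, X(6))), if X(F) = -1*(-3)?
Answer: -3666/5 ≈ -733.20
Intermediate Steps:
X(F) = 3
b(y, l) = -7*y/5 + 3*l/5 (b(y, l) = -(7*y - 3*l)/5 = -(-3*l + 7*y)/5 = -7*y/5 + 3*l/5)
94*(-4 + b(4, X(6))) = 94*(-4 + (-7/5*4 + (3/5)*3)) = 94*(-4 + (-28/5 + 9/5)) = 94*(-4 - 19/5) = 94*(-39/5) = -3666/5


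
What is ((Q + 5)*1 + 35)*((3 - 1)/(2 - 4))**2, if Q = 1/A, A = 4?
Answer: 161/4 ≈ 40.250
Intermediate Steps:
Q = 1/4 ≈ 0.25000
((Q + 5)*1 + 35)*((3 - 1)/(2 - 4))**2 = ((1/4 + 5)*1 + 35)*((3 - 1)/(2 - 4))**2 = ((21/4)*1 + 35)*(2/(-2))**2 = (21/4 + 35)*(2*(-1/2))**2 = (161/4)*(-1)**2 = (161/4)*1 = 161/4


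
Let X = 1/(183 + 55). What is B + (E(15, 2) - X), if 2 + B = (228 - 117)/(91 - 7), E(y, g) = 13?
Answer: 5863/476 ≈ 12.317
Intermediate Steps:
X = 1/238 ≈ 0.0042017
B = -19/28 (B = -2 + (228 - 117)/(91 - 7) = -2 + 111/84 = -2 + 111*(1/84) = -2 + 37/28 = -19/28 ≈ -0.67857)
B + (E(15, 2) - X) = -19/28 + (13 - 1*1/238) = -19/28 + (13 - 1/238) = -19/28 + 3093/238 = 5863/476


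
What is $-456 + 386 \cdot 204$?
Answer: $78288$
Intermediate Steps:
$-456 + 386 \cdot 204 = -456 + 78744 = 78288$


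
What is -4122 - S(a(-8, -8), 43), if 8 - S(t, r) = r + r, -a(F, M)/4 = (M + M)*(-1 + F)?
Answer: -4044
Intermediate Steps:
a(F, M) = -8*M*(-1 + F) (a(F, M) = -4*(M + M)*(-1 + F) = -4*2*M*(-1 + F) = -8*M*(-1 + F))
S(t, r) = 8 - 2*r (S(t, r) = 8 - (r + r) = 8 - 2*r)
-4122 - S(a(-8, -8), 43) = -4122 - (8 - 2*43) = -4122 - (8 - 86) = -4122 - 1*(-78) = -4122 + 78 = -4044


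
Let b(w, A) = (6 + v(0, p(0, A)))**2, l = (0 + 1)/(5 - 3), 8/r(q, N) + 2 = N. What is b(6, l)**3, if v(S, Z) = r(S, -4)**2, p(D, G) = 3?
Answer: 117649000000/531441 ≈ 2.2138e+5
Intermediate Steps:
r(q, N) = 8/(-2 + N)
v(S, Z) = 16/9 (v(S, Z) = (8/(-2 - 4))**2 = (8/(-6))**2 = (8*(-1/6))**2 = (-4/3)**2 = 16/9)
l = 1/2 ≈ 0.50000
b(w, A) = 4900/81 (b(w, A) = (6 + 16/9)**2 = (70/9)**2 = 4900/81)
b(6, l)**3 = (4900/81)**3 = 117649000000/531441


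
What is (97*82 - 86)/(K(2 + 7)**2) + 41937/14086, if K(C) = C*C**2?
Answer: 22397869865/7485877926 ≈ 2.9920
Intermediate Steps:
K(C) = C**3
(97*82 - 86)/(K(2 + 7)**2) + 41937/14086 = (97*82 - 86)/(((2 + 7)**3)**2) + 41937/14086 = (7954 - 86)/((9**3)**2) + 41937*(1/14086) = 7868/(729**2) + 41937/14086 = 7868/531441 + 41937/14086 = 22397869865/7485877926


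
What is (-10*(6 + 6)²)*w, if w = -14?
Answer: 20160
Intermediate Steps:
(-10*(6 + 6)²)*w = -10*(6 + 6)²*(-14) = -10*12²*(-14) = -10*144*(-14) = -1440*(-14) = 20160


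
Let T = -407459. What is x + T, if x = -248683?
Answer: -656142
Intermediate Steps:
x + T = -248683 - 407459 = -656142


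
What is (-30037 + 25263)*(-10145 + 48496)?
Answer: -183087674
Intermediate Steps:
(-30037 + 25263)*(-10145 + 48496) = -4774*38351 = -183087674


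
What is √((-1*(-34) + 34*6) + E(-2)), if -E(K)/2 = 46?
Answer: √146 ≈ 12.083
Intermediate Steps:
E(K) = -92 (E(K) = -2*46 = -92)
√((-1*(-34) + 34*6) + E(-2)) = √((-1*(-34) + 34*6) - 92) = √((34 + 204) - 92) = √(238 - 92) = √146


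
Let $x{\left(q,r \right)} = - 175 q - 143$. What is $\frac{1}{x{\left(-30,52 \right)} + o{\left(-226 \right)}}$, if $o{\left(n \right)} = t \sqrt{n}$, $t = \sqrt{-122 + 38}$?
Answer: $\frac{5107}{26062465} + \frac{2 \sqrt{4746}}{26062465} \approx 0.00020124$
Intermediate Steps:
$x{\left(q,r \right)} = -143 - 175 q$
$t = 2 i \sqrt{21}$ ($t = \sqrt{-84} = 2 i \sqrt{21} \approx 9.1651 i$)
$o{\left(n \right)} = 2 i \sqrt{21} \sqrt{n}$
$\frac{1}{x{\left(-30,52 \right)} + o{\left(-226 \right)}} = \frac{1}{\left(-143 - -5250\right) + 2 i \sqrt{21} \sqrt{-226}} = \frac{1}{\left(-143 + 5250\right) + 2 i \sqrt{21} i \sqrt{226}} = \frac{1}{5107 - 2 \sqrt{4746}}$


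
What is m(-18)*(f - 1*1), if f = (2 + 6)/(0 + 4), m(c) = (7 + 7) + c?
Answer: -4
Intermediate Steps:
m(c) = 14 + c
f = 2 (f = 8/4 = 8*(¼) = 2)
m(-18)*(f - 1*1) = (14 - 18)*(2 - 1*1) = -4*(2 - 1) = -4*1 = -4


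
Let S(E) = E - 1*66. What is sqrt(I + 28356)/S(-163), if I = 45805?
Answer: -sqrt(74161)/229 ≈ -1.1892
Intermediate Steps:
S(E) = -66 + E (S(E) = E - 66 = -66 + E)
sqrt(I + 28356)/S(-163) = sqrt(45805 + 28356)/(-66 - 163) = sqrt(74161)/(-229) = sqrt(74161)*(-1/229) = -sqrt(74161)/229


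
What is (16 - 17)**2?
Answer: 1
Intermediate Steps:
(16 - 17)**2 = (-1)**2 = 1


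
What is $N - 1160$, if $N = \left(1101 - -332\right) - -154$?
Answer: $427$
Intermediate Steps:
$N = 1587$ ($N = \left(1101 + 332\right) + 154 = 1433 + 154 = 1587$)
$N - 1160 = 1587 - 1160 = 427$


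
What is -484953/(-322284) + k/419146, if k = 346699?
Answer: 52500275109/22514008244 ≈ 2.3319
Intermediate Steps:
-484953/(-322284) + k/419146 = -484953/(-322284) + 346699/419146 = -484953*(-1/322284) + 346699*(1/419146) = 161651/107428 + 346699/419146 = 52500275109/22514008244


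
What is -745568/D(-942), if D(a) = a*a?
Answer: -186392/221841 ≈ -0.84021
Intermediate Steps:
D(a) = a²
-745568/D(-942) = -745568/((-942)²) = -745568/887364 = -745568*1/887364 = -186392/221841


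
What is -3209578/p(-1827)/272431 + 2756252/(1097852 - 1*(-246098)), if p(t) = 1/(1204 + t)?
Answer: 1344034542234956/183066821225 ≈ 7341.8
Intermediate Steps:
-3209578/p(-1827)/272431 + 2756252/(1097852 - 1*(-246098)) = -3209578/(1/(1204 - 1827))/272431 + 2756252/(1097852 - 1*(-246098)) = -3209578/(1/(-623))*(1/272431) + 2756252/(1097852 + 246098) = -3209578/(-1/623)*(1/272431) + 2756252/1343950 = -3209578*(-623)*(1/272431) + 2756252*(1/1343950) = 1999567094*(1/272431) + 1378126/671975 = 1999567094/272431 + 1378126/671975 = 1344034542234956/183066821225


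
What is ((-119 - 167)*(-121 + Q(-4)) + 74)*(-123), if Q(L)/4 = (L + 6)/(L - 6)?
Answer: -21468912/5 ≈ -4.2938e+6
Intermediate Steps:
Q(L) = 4*(6 + L)/(-6 + L) (Q(L) = 4*((L + 6)/(L - 6)) = 4*((6 + L)/(-6 + L)) = 4*(6 + L)/(-6 + L))
((-119 - 167)*(-121 + Q(-4)) + 74)*(-123) = ((-119 - 167)*(-121 + 4*(6 - 4)/(-6 - 4)) + 74)*(-123) = (-286*(-121 + 4*2/(-10)) + 74)*(-123) = (-286*(-121 + 4*(-⅒)*2) + 74)*(-123) = (-286*(-121 - ⅘) + 74)*(-123) = (-286*(-609/5) + 74)*(-123) = (174174/5 + 74)*(-123) = (174544/5)*(-123) = -21468912/5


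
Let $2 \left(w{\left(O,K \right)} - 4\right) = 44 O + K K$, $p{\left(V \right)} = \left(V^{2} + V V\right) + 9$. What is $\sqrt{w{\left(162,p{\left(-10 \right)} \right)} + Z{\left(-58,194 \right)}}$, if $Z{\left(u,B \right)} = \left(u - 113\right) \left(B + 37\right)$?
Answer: $\frac{i \sqrt{56370}}{2} \approx 118.71 i$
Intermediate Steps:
$Z{\left(u,B \right)} = \left(-113 + u\right) \left(37 + B\right)$
$p{\left(V \right)} = 9 + 2 V^{2}$ ($p{\left(V \right)} = \left(V^{2} + V^{2}\right) + 9 = 2 V^{2} + 9 = 9 + 2 V^{2}$)
$w{\left(O,K \right)} = 4 + \frac{K^{2}}{2} + 22 O$ ($w{\left(O,K \right)} = 4 + \frac{44 O + K K}{2} = 4 + \frac{44 O + K^{2}}{2} = 4 + \frac{K^{2} + 44 O}{2} = 4 + \left(\frac{K^{2}}{2} + 22 O\right) = 4 + \frac{K^{2}}{2} + 22 O$)
$\sqrt{w{\left(162,p{\left(-10 \right)} \right)} + Z{\left(-58,194 \right)}} = \sqrt{\left(4 + \frac{\left(9 + 2 \left(-10\right)^{2}\right)^{2}}{2} + 22 \cdot 162\right) + \left(-4181 - 21922 + 37 \left(-58\right) + 194 \left(-58\right)\right)} = \sqrt{\left(4 + \frac{\left(9 + 2 \cdot 100\right)^{2}}{2} + 3564\right) - 39501} = \sqrt{\left(4 + \frac{\left(9 + 200\right)^{2}}{2} + 3564\right) - 39501} = \sqrt{\left(4 + \frac{209^{2}}{2} + 3564\right) - 39501} = \sqrt{\left(4 + \frac{1}{2} \cdot 43681 + 3564\right) - 39501} = \sqrt{\left(4 + \frac{43681}{2} + 3564\right) - 39501} = \sqrt{\frac{50817}{2} - 39501} = \sqrt{- \frac{28185}{2}} = \frac{i \sqrt{56370}}{2}$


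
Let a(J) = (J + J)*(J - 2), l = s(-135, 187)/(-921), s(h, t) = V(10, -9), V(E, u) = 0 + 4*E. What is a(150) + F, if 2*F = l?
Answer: 40892380/921 ≈ 44400.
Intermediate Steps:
V(E, u) = 4*E
s(h, t) = 40 (s(h, t) = 4*10 = 40)
l = -40/921 (l = 40/(-921) = 40*(-1/921) = -40/921 ≈ -0.043431)
a(J) = 2*J*(-2 + J) (a(J) = (2*J)*(-2 + J) = 2*J*(-2 + J))
F = -20/921 (F = (½)*(-40/921) = -20/921 ≈ -0.021716)
a(150) + F = 2*150*(-2 + 150) - 20/921 = 2*150*148 - 20/921 = 44400 - 20/921 = 40892380/921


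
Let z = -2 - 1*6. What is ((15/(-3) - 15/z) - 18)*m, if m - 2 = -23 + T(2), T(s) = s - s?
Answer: 3549/8 ≈ 443.63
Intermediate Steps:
z = -8 (z = -2 - 6 = -8)
T(s) = 0
m = -21 (m = 2 + (-23 + 0) = 2 - 23 = -21)
((15/(-3) - 15/z) - 18)*m = ((15/(-3) - 15/(-8)) - 18)*(-21) = ((15*(-⅓) - 15*(-⅛)) - 18)*(-21) = ((-5 + 15/8) - 18)*(-21) = (-25/8 - 18)*(-21) = -169/8*(-21) = 3549/8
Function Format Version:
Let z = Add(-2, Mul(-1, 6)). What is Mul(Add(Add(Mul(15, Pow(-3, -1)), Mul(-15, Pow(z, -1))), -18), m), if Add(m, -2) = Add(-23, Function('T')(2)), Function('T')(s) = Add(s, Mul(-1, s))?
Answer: Rational(3549, 8) ≈ 443.63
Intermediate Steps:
z = -8 (z = Add(-2, -6) = -8)
Function('T')(s) = 0
m = -21 (m = Add(2, Add(-23, 0)) = Add(2, -23) = -21)
Mul(Add(Add(Mul(15, Pow(-3, -1)), Mul(-15, Pow(z, -1))), -18), m) = Mul(Add(Add(Mul(15, Pow(-3, -1)), Mul(-15, Pow(-8, -1))), -18), -21) = Mul(Add(Add(Mul(15, Rational(-1, 3)), Mul(-15, Rational(-1, 8))), -18), -21) = Mul(Add(Add(-5, Rational(15, 8)), -18), -21) = Mul(Add(Rational(-25, 8), -18), -21) = Mul(Rational(-169, 8), -21) = Rational(3549, 8)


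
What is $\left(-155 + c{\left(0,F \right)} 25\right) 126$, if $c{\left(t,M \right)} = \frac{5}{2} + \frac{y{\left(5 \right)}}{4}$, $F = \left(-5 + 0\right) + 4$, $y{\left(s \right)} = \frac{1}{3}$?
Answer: $- \frac{22785}{2} \approx -11393.0$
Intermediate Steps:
$y{\left(s \right)} = \frac{1}{3}$
$F = -1$ ($F = -5 + 4 = -1$)
$c{\left(t,M \right)} = \frac{31}{12}$ ($c{\left(t,M \right)} = \frac{5}{2} + \frac{1}{3 \cdot 4} = 5 \cdot \frac{1}{2} + \frac{1}{3} \cdot \frac{1}{4} = \frac{5}{2} + \frac{1}{12} = \frac{31}{12}$)
$\left(-155 + c{\left(0,F \right)} 25\right) 126 = \left(-155 + \frac{31}{12} \cdot 25\right) 126 = \left(-155 + \frac{775}{12}\right) 126 = \left(- \frac{1085}{12}\right) 126 = - \frac{22785}{2}$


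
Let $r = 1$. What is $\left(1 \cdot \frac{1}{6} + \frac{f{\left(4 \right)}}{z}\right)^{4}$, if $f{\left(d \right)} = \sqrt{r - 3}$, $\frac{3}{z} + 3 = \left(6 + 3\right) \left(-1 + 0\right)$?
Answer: $\frac{1320193}{1296} + \frac{2302 i \sqrt{2}}{27} \approx 1018.7 + 120.57 i$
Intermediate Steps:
$z = - \frac{1}{4}$ ($z = \frac{3}{-3 + \left(6 + 3\right) \left(-1 + 0\right)} = \frac{3}{-3 + 9 \left(-1\right)} = \frac{3}{-3 - 9} = \frac{3}{-12} = 3 \left(- \frac{1}{12}\right) = - \frac{1}{4} \approx -0.25$)
$f{\left(d \right)} = i \sqrt{2}$ ($f{\left(d \right)} = \sqrt{1 - 3} = \sqrt{-2} = i \sqrt{2}$)
$\left(1 \cdot \frac{1}{6} + \frac{f{\left(4 \right)}}{z}\right)^{4} = \left(1 \cdot \frac{1}{6} + \frac{i \sqrt{2}}{- \frac{1}{4}}\right)^{4} = \left(1 \cdot \frac{1}{6} + i \sqrt{2} \left(-4\right)\right)^{4} = \left(\frac{1}{6} - 4 i \sqrt{2}\right)^{4}$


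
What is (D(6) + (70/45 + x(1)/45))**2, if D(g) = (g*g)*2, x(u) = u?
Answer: 10962721/2025 ≈ 5413.7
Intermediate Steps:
D(g) = 2*g**2 (D(g) = g**2*2 = 2*g**2)
(D(6) + (70/45 + x(1)/45))**2 = (2*6**2 + (70/45 + 1/45))**2 = (2*36 + (70*(1/45) + 1*(1/45)))**2 = (72 + (14/9 + 1/45))**2 = (72 + 71/45)**2 = (3311/45)**2 = 10962721/2025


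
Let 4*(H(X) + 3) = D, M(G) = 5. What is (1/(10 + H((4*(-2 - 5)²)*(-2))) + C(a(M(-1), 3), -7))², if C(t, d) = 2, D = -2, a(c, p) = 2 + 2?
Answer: 784/169 ≈ 4.6391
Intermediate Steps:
a(c, p) = 4
H(X) = -7/2 (H(X) = -3 + (¼)*(-2) = -3 - ½ = -7/2)
(1/(10 + H((4*(-2 - 5)²)*(-2))) + C(a(M(-1), 3), -7))² = (1/(10 - 7/2) + 2)² = (1/(13/2) + 2)² = (2/13 + 2)² = (28/13)² = 784/169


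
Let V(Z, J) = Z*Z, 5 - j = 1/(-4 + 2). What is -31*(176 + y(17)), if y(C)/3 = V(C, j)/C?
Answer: -7037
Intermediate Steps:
j = 11/2 (j = 5 - 1/(-4 + 2) = 5 - 1/(-2) = 5 - 1*(-1/2) = 5 + 1/2 = 11/2 ≈ 5.5000)
V(Z, J) = Z**2
y(C) = 3*C (y(C) = 3*(C**2/C) = 3*C)
-31*(176 + y(17)) = -31*(176 + 3*17) = -31*(176 + 51) = -31*227 = -7037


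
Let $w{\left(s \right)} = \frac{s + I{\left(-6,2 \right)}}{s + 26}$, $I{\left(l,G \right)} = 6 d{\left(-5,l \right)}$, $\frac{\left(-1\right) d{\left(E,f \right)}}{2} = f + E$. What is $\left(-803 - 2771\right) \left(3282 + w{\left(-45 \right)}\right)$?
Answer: $- \frac{222556554}{19} \approx -1.1714 \cdot 10^{7}$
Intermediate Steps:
$d{\left(E,f \right)} = - 2 E - 2 f$ ($d{\left(E,f \right)} = - 2 \left(f + E\right) = - 2 \left(E + f\right) = - 2 E - 2 f$)
$I{\left(l,G \right)} = 60 - 12 l$ ($I{\left(l,G \right)} = 6 \left(\left(-2\right) \left(-5\right) - 2 l\right) = 6 \left(10 - 2 l\right) = 60 - 12 l$)
$w{\left(s \right)} = \frac{132 + s}{26 + s}$ ($w{\left(s \right)} = \frac{s + \left(60 - -72\right)}{s + 26} = \frac{s + \left(60 + 72\right)}{26 + s} = \frac{s + 132}{26 + s} = \frac{132 + s}{26 + s}$)
$\left(-803 - 2771\right) \left(3282 + w{\left(-45 \right)}\right) = \left(-803 - 2771\right) \left(3282 + \frac{132 - 45}{26 - 45}\right) = - 3574 \left(3282 + \frac{1}{-19} \cdot 87\right) = - 3574 \left(3282 - \frac{87}{19}\right) = \left(-3574\right) \frac{62271}{19} = - \frac{222556554}{19}$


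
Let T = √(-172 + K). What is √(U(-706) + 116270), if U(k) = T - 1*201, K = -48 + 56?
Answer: √(116069 + 2*I*√41) ≈ 340.69 + 0.019*I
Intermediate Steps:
K = 8
T = 2*I*√41 (T = √(-172 + 8) = √(-164) = 2*I*√41 ≈ 12.806*I)
U(k) = -201 + 2*I*√41 (U(k) = 2*I*√41 - 1*201 = 2*I*√41 - 201 = -201 + 2*I*√41)
√(U(-706) + 116270) = √((-201 + 2*I*√41) + 116270) = √(116069 + 2*I*√41)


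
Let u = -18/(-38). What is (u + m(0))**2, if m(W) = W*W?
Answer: 81/361 ≈ 0.22438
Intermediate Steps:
m(W) = W**2
u = 9/19 (u = -18*(-1/38) = 9/19 ≈ 0.47368)
(u + m(0))**2 = (9/19 + 0**2)**2 = (9/19 + 0)**2 = (9/19)**2 = 81/361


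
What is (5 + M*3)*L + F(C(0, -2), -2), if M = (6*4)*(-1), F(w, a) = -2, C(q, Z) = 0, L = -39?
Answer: 2611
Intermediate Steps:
M = -24 (M = 24*(-1) = -24)
(5 + M*3)*L + F(C(0, -2), -2) = (5 - 24*3)*(-39) - 2 = (5 - 72)*(-39) - 2 = -67*(-39) - 2 = 2613 - 2 = 2611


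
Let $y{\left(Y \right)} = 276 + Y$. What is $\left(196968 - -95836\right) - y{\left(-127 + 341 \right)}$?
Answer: $292314$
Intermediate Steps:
$\left(196968 - -95836\right) - y{\left(-127 + 341 \right)} = \left(196968 - -95836\right) - \left(276 + \left(-127 + 341\right)\right) = \left(196968 + 95836\right) - \left(276 + 214\right) = 292804 - 490 = 292314$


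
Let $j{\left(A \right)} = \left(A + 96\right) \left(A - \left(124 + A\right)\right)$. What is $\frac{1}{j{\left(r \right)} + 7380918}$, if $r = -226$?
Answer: $\frac{1}{7397038} \approx 1.3519 \cdot 10^{-7}$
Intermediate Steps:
$j{\left(A \right)} = -11904 - 124 A$ ($j{\left(A \right)} = \left(96 + A\right) \left(-124\right) = -11904 - 124 A$)
$\frac{1}{j{\left(r \right)} + 7380918} = \frac{1}{\left(-11904 - -28024\right) + 7380918} = \frac{1}{\left(-11904 + 28024\right) + 7380918} = \frac{1}{16120 + 7380918} = \frac{1}{7397038}$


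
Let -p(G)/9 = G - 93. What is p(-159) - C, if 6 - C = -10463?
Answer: -8201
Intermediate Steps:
p(G) = 837 - 9*G (p(G) = -9*(G - 93) = -9*(-93 + G) = 837 - 9*G)
C = 10469 (C = 6 - 1*(-10463) = 6 + 10463 = 10469)
p(-159) - C = (837 - 9*(-159)) - 1*10469 = (837 + 1431) - 10469 = 2268 - 10469 = -8201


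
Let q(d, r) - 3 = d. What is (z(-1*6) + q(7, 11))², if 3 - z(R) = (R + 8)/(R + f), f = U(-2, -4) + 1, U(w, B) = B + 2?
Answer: 8649/49 ≈ 176.51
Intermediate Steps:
U(w, B) = 2 + B
q(d, r) = 3 + d
f = -1 (f = (2 - 4) + 1 = -2 + 1 = -1)
z(R) = 3 - (8 + R)/(-1 + R) (z(R) = 3 - (R + 8)/(R - 1) = 3 - (8 + R)/(-1 + R))
(z(-1*6) + q(7, 11))² = ((-11 + 2*(-1*6))/(-1 - 1*6) + (3 + 7))² = ((-11 + 2*(-6))/(-1 - 6) + 10)² = ((-11 - 12)/(-7) + 10)² = (-⅐*(-23) + 10)² = (23/7 + 10)² = (93/7)² = 8649/49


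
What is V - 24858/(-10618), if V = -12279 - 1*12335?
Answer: -130663297/5309 ≈ -24612.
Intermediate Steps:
V = -24614 (V = -12279 - 12335 = -24614)
V - 24858/(-10618) = -24614 - 24858/(-10618) = -24614 - 24858*(-1/10618) = -24614 + 12429/5309 = -130663297/5309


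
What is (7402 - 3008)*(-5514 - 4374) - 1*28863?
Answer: -43476735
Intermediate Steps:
(7402 - 3008)*(-5514 - 4374) - 1*28863 = 4394*(-9888) - 28863 = -43447872 - 28863 = -43476735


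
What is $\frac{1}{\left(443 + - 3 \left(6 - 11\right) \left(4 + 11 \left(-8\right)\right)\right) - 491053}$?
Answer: $- \frac{1}{491870} \approx -2.0331 \cdot 10^{-6}$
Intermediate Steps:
$\frac{1}{\left(443 + - 3 \left(6 - 11\right) \left(4 + 11 \left(-8\right)\right)\right) - 491053} = \frac{1}{\left(443 + \left(-3\right) \left(-5\right) \left(4 - 88\right)\right) - 491053} = \frac{1}{\left(443 + 15 \left(-84\right)\right) - 491053} = \frac{1}{\left(443 - 1260\right) - 491053} = \frac{1}{-817 - 491053} = \frac{1}{-491870} = - \frac{1}{491870}$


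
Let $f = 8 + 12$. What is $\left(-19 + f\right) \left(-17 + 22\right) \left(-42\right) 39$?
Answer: $-8190$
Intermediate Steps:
$f = 20$
$\left(-19 + f\right) \left(-17 + 22\right) \left(-42\right) 39 = \left(-19 + 20\right) \left(-17 + 22\right) \left(-42\right) 39 = 1 \cdot 5 \left(-42\right) 39 = 5 \left(-42\right) 39 = \left(-210\right) 39 = -8190$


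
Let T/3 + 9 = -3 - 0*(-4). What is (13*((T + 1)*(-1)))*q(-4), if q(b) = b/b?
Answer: 455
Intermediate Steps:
q(b) = 1
T = -36 (T = -27 + 3*(-3 - 0*(-4)) = -27 + 3*(-3 - 1*0) = -27 + 3*(-3 + 0) = -27 + 3*(-3) = -27 - 9 = -36)
(13*((T + 1)*(-1)))*q(-4) = (13*((-36 + 1)*(-1)))*1 = (13*(-35*(-1)))*1 = (13*35)*1 = 455*1 = 455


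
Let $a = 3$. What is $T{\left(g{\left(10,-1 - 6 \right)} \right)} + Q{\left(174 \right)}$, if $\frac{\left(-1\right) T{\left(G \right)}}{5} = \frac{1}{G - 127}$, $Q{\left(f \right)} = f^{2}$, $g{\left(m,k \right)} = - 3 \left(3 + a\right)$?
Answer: $\frac{878005}{29} \approx 30276.0$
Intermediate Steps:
$g{\left(m,k \right)} = -18$ ($g{\left(m,k \right)} = - 3 \left(3 + 3\right) = \left(-3\right) 6 = -18$)
$T{\left(G \right)} = - \frac{5}{-127 + G}$ ($T{\left(G \right)} = - \frac{5}{G - 127} = - \frac{5}{-127 + G}$)
$T{\left(g{\left(10,-1 - 6 \right)} \right)} + Q{\left(174 \right)} = - \frac{5}{-127 - 18} + 174^{2} = - \frac{5}{-145} + 30276 = \left(-5\right) \left(- \frac{1}{145}\right) + 30276 = \frac{1}{29} + 30276 = \frac{878005}{29}$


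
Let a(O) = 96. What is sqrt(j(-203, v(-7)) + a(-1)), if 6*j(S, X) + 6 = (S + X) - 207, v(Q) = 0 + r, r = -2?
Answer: sqrt(237)/3 ≈ 5.1316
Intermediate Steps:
v(Q) = -2 (v(Q) = 0 - 2 = -2)
j(S, X) = -71/2 + S/6 + X/6 (j(S, X) = -1 + ((S + X) - 207)/6 = -1 + (-207 + S + X)/6 = -1 + (-69/2 + S/6 + X/6) = -71/2 + S/6 + X/6)
sqrt(j(-203, v(-7)) + a(-1)) = sqrt((-71/2 + (1/6)*(-203) + (1/6)*(-2)) + 96) = sqrt((-71/2 - 203/6 - 1/3) + 96) = sqrt(-209/3 + 96) = sqrt(79/3) = sqrt(237)/3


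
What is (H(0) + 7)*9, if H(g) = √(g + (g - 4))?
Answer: 63 + 18*I ≈ 63.0 + 18.0*I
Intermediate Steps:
H(g) = √(-4 + 2*g) (H(g) = √(g + (-4 + g)) = √(-4 + 2*g))
(H(0) + 7)*9 = (√(-4 + 2*0) + 7)*9 = (√(-4 + 0) + 7)*9 = (√(-4) + 7)*9 = (2*I + 7)*9 = (7 + 2*I)*9 = 63 + 18*I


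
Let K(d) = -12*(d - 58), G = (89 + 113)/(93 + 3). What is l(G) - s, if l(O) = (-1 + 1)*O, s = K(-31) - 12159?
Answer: 11091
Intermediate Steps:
G = 101/48 (G = 202/96 = 202*(1/96) = 101/48 ≈ 2.1042)
K(d) = 696 - 12*d (K(d) = -12*(-58 + d) = 696 - 12*d)
s = -11091 (s = (696 - 12*(-31)) - 12159 = (696 + 372) - 12159 = 1068 - 12159 = -11091)
l(O) = 0 (l(O) = 0*O = 0)
l(G) - s = 0 - 1*(-11091) = 0 + 11091 = 11091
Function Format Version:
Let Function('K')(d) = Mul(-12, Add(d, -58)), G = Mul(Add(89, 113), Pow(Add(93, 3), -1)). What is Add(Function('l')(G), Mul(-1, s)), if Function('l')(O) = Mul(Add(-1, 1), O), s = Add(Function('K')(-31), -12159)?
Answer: 11091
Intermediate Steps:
G = Rational(101, 48) (G = Mul(202, Pow(96, -1)) = Mul(202, Rational(1, 96)) = Rational(101, 48) ≈ 2.1042)
Function('K')(d) = Add(696, Mul(-12, d)) (Function('K')(d) = Mul(-12, Add(-58, d)) = Add(696, Mul(-12, d)))
s = -11091 (s = Add(Add(696, Mul(-12, -31)), -12159) = Add(Add(696, 372), -12159) = Add(1068, -12159) = -11091)
Function('l')(O) = 0 (Function('l')(O) = Mul(0, O) = 0)
Add(Function('l')(G), Mul(-1, s)) = Add(0, Mul(-1, -11091)) = Add(0, 11091) = 11091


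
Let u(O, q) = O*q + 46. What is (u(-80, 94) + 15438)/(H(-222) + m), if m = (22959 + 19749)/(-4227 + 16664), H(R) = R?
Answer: -49524134/1359153 ≈ -36.438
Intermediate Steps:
u(O, q) = 46 + O*q
m = 42708/12437 ≈ 3.4339
(u(-80, 94) + 15438)/(H(-222) + m) = ((46 - 80*94) + 15438)/(-222 + 42708/12437) = ((46 - 7520) + 15438)/(-2718306/12437) = (-7474 + 15438)*(-12437/2718306) = 7964*(-12437/2718306) = -49524134/1359153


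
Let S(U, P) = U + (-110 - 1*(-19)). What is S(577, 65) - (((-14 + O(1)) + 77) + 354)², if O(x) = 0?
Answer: -173403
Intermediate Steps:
S(U, P) = -91 + U (S(U, P) = U + (-110 + 19) = U - 91 = -91 + U)
S(577, 65) - (((-14 + O(1)) + 77) + 354)² = (-91 + 577) - (((-14 + 0) + 77) + 354)² = 486 - ((-14 + 77) + 354)² = 486 - (63 + 354)² = 486 - 1*417² = 486 - 1*173889 = 486 - 173889 = -173403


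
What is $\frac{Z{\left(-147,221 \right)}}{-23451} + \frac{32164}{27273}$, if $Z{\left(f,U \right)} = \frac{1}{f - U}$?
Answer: $\frac{92524772675}{78455039088} \approx 1.1793$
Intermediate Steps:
$\frac{Z{\left(-147,221 \right)}}{-23451} + \frac{32164}{27273} = \frac{1}{\left(-147 - 221\right) \left(-23451\right)} + \frac{32164}{27273} = \frac{1}{-147 - 221} \left(- \frac{1}{23451}\right) + 32164 \cdot \frac{1}{27273} = \frac{1}{-368} \left(- \frac{1}{23451}\right) + \frac{32164}{27273} = \left(- \frac{1}{368}\right) \left(- \frac{1}{23451}\right) + \frac{32164}{27273} = \frac{1}{8629968} + \frac{32164}{27273} = \frac{92524772675}{78455039088}$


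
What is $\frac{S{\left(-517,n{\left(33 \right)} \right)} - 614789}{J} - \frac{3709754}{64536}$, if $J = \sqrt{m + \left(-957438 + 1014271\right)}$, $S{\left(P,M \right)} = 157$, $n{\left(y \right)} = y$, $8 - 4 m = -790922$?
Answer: $- \frac{1854877}{32268} - \frac{614632 \sqrt{1018262}}{509131} \approx -1275.7$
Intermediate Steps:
$m = \frac{395465}{2}$ ($m = 2 - - \frac{395461}{2} = 2 + \frac{395461}{2} = \frac{395465}{2} \approx 1.9773 \cdot 10^{5}$)
$J = \frac{\sqrt{1018262}}{2}$ ($J = \sqrt{\frac{395465}{2} + \left(-957438 + 1014271\right)} = \sqrt{\frac{395465}{2} + 56833} = \sqrt{\frac{509131}{2}} = \frac{\sqrt{1018262}}{2} \approx 504.54$)
$\frac{S{\left(-517,n{\left(33 \right)} \right)} - 614789}{J} - \frac{3709754}{64536} = \frac{157 - 614789}{\frac{1}{2} \sqrt{1018262}} - \frac{3709754}{64536} = - 614632 \frac{\sqrt{1018262}}{509131} - \frac{1854877}{32268} = - \frac{614632 \sqrt{1018262}}{509131} - \frac{1854877}{32268} = - \frac{1854877}{32268} - \frac{614632 \sqrt{1018262}}{509131}$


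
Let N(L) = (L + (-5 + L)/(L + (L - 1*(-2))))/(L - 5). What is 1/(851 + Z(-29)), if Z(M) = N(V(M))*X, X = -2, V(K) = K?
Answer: 476/404281 ≈ 0.0011774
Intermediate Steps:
N(L) = (L + (-5 + L)/(2 + 2*L))/(-5 + L) (N(L) = (L + (-5 + L)/(L + (L + 2)))/(-5 + L) = (L + (-5 + L)/(L + (2 + L)))/(-5 + L) = (L + (-5 + L)/(2 + 2*L))/(-5 + L))
Z(M) = -(5 - 3*M - 2*M**2)/(5 - M**2 + 4*M) (Z(M) = ((5 - 3*M - 2*M**2)/(2*(5 - M**2 + 4*M)))*(-2) = -(5 - 3*M - 2*M**2)/(5 - M**2 + 4*M))
1/(851 + Z(-29)) = 1/(851 + (-5 + 2*(-29)**2 + 3*(-29))/(5 - 1*(-29)**2 + 4*(-29))) = 1/(851 + (-5 + 2*841 - 87)/(5 - 1*841 - 116)) = 1/(851 + (-5 + 1682 - 87)/(5 - 841 - 116)) = 1/(851 + 1590/(-952)) = 1/(851 - 1/952*1590) = 1/(851 - 795/476) = 1/(404281/476) = 476/404281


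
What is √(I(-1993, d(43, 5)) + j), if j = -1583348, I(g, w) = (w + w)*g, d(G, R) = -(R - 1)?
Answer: 6*I*√43539 ≈ 1252.0*I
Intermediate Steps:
d(G, R) = 1 - R (d(G, R) = -(-1 + R) = 1 - R)
I(g, w) = 2*g*w (I(g, w) = (2*w)*g = 2*g*w)
√(I(-1993, d(43, 5)) + j) = √(2*(-1993)*(1 - 1*5) - 1583348) = √(2*(-1993)*(1 - 5) - 1583348) = √(2*(-1993)*(-4) - 1583348) = √(15944 - 1583348) = √(-1567404) = 6*I*√43539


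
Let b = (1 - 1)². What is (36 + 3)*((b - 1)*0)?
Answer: 0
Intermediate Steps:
b = 0 (b = 0² = 0)
(36 + 3)*((b - 1)*0) = (36 + 3)*((0 - 1)*0) = 39*(-1*0) = 39*0 = 0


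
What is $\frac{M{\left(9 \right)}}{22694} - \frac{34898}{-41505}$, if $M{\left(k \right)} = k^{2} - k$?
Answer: $\frac{397481786}{470957235} \approx 0.84399$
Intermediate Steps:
$\frac{M{\left(9 \right)}}{22694} - \frac{34898}{-41505} = \frac{9 \left(-1 + 9\right)}{22694} - \frac{34898}{-41505} = 9 \cdot 8 \cdot \frac{1}{22694} - - \frac{34898}{41505} = 72 \cdot \frac{1}{22694} + \frac{34898}{41505} = \frac{36}{11347} + \frac{34898}{41505} = \frac{397481786}{470957235}$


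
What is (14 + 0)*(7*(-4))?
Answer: -392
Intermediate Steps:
(14 + 0)*(7*(-4)) = 14*(-28) = -392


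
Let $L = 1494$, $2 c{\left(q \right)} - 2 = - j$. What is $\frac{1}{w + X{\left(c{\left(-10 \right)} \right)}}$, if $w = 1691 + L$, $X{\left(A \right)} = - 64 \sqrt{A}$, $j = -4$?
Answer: $\frac{3185}{10131937} + \frac{64 \sqrt{3}}{10131937} \approx 0.00032529$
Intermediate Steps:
$c{\left(q \right)} = 3$ ($c{\left(q \right)} = 1 + \frac{\left(-1\right) \left(-4\right)}{2} = 1 + \frac{1}{2} \cdot 4 = 1 + 2 = 3$)
$w = 3185$ ($w = 1691 + 1494 = 3185$)
$\frac{1}{w + X{\left(c{\left(-10 \right)} \right)}} = \frac{1}{3185 - 64 \sqrt{3}}$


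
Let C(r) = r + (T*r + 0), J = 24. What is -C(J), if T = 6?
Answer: -168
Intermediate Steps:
C(r) = 7*r (C(r) = r + (6*r + 0) = r + 6*r = 7*r)
-C(J) = -7*24 = -1*168 = -168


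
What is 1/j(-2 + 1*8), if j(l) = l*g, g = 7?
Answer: 1/42 ≈ 0.023810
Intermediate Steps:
j(l) = 7*l (j(l) = l*7 = 7*l)
1/j(-2 + 1*8) = 1/(7*(-2 + 1*8)) = 1/(7*(-2 + 8)) = 1/(7*6) = 1/42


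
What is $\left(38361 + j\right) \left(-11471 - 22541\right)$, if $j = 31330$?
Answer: $-2370330292$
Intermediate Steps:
$\left(38361 + j\right) \left(-11471 - 22541\right) = \left(38361 + 31330\right) \left(-11471 - 22541\right) = 69691 \left(-34012\right) = -2370330292$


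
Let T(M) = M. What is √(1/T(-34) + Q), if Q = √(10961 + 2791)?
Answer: √(-34 + 6936*√382)/34 ≈ 10.828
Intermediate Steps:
Q = 6*√382 (Q = √13752 = 6*√382 ≈ 117.27)
√(1/T(-34) + Q) = √(1/(-34) + 6*√382) = √(-1/34 + 6*√382)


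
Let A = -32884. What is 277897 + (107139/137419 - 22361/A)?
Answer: 1255791568774347/4518886396 ≈ 2.7790e+5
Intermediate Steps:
277897 + (107139/137419 - 22361/A) = 277897 + (107139/137419 - 22361/(-32884)) = 277897 + (107139*(1/137419) - 22361*(-1/32884)) = 277897 + (107139/137419 + 22361/32884) = 277897 + 6595985135/4518886396 = 1255791568774347/4518886396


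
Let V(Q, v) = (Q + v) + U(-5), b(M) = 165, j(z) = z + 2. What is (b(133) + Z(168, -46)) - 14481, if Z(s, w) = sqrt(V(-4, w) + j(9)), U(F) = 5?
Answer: -14316 + I*sqrt(34) ≈ -14316.0 + 5.831*I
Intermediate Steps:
j(z) = 2 + z
V(Q, v) = 5 + Q + v (V(Q, v) = (Q + v) + 5 = 5 + Q + v)
Z(s, w) = sqrt(12 + w) (Z(s, w) = sqrt((5 - 4 + w) + (2 + 9)) = sqrt((1 + w) + 11) = sqrt(12 + w))
(b(133) + Z(168, -46)) - 14481 = (165 + sqrt(12 - 46)) - 14481 = (165 + sqrt(-34)) - 14481 = (165 + I*sqrt(34)) - 14481 = -14316 + I*sqrt(34)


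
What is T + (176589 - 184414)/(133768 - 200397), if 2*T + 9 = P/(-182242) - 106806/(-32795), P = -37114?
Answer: -75443394747904/28444045695665 ≈ -2.6523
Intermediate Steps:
T = -1182426601/426901885 (T = -9/2 + (-37114/(-182242) - 106806/(-32795))/2 = -9/2 + (-37114*(-1/182242) - 106806*(-1/32795))/2 = -9/2 + (18557/91121 + 15258/4685)/2 = -9/2 + (1/2)*(1477263763/426901885) = -9/2 + 1477263763/853803770 = -1182426601/426901885 ≈ -2.7698)
T + (176589 - 184414)/(133768 - 200397) = -1182426601/426901885 + (176589 - 184414)/(133768 - 200397) = -1182426601/426901885 - 7825/(-66629) = -1182426601/426901885 - 7825*(-1/66629) = -1182426601/426901885 + 7825/66629 = -75443394747904/28444045695665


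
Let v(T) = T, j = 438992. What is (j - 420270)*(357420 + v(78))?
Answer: 6693077556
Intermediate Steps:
(j - 420270)*(357420 + v(78)) = (438992 - 420270)*(357420 + 78) = 18722*357498 = 6693077556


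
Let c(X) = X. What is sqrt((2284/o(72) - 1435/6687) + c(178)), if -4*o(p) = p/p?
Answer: I*sqrt(44508360683)/2229 ≈ 94.648*I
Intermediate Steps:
o(p) = -1/4 (o(p) = -p/(4*p) = -1/4*1 = -1/4)
sqrt((2284/o(72) - 1435/6687) + c(178)) = sqrt((2284/(-1/4) - 1435/6687) + 178) = sqrt((2284*(-4) - 1435*1/6687) + 178) = sqrt((-9136 - 1435/6687) + 178) = sqrt(-61093867/6687 + 178) = sqrt(-59903581/6687) = I*sqrt(44508360683)/2229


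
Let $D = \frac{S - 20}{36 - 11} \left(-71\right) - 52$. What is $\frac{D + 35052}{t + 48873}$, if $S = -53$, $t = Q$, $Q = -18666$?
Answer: $\frac{880183}{755175} \approx 1.1655$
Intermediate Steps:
$t = -18666$
$D = \frac{3883}{25}$ ($D = \frac{-53 - 20}{36 - 11} \left(-71\right) - 52 = - \frac{73}{25} \left(-71\right) - 52 = \left(-73\right) \frac{1}{25} \left(-71\right) - 52 = \left(- \frac{73}{25}\right) \left(-71\right) - 52 = \frac{5183}{25} - 52 = \frac{3883}{25} \approx 155.32$)
$\frac{D + 35052}{t + 48873} = \frac{\frac{3883}{25} + 35052}{-18666 + 48873} = \frac{880183}{25 \cdot 30207} = \frac{880183}{25} \cdot \frac{1}{30207} = \frac{880183}{755175}$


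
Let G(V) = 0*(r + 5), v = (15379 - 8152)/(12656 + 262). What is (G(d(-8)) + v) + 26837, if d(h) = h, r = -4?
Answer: 115562531/4306 ≈ 26838.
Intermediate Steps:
v = 2409/4306 (v = 7227/12918 = 7227*(1/12918) = 2409/4306 ≈ 0.55945)
G(V) = 0 (G(V) = 0*(-4 + 5) = 0*1 = 0)
(G(d(-8)) + v) + 26837 = (0 + 2409/4306) + 26837 = 2409/4306 + 26837 = 115562531/4306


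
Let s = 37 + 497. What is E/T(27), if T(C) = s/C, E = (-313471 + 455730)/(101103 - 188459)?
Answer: -1280331/15549368 ≈ -0.082340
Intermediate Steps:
s = 534
E = -142259/87356 (E = 142259/(-87356) = 142259*(-1/87356) = -142259/87356 ≈ -1.6285)
T(C) = 534/C
E/T(27) = -142259/(87356*(534/27)) = -142259/(87356*(534*(1/27))) = -142259/(87356*178/9) = -142259/87356*9/178 = -1280331/15549368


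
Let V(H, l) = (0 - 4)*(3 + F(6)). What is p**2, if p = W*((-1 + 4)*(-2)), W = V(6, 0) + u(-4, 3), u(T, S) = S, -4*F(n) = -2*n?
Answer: 15876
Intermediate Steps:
F(n) = n/2 (F(n) = -(-1)*n/2 = n/2)
V(H, l) = -24 (V(H, l) = (0 - 4)*(3 + (1/2)*6) = -4*(3 + 3) = -4*6 = -24)
W = -21 (W = -24 + 3 = -21)
p = 126 (p = -21*(-1 + 4)*(-2) = -63*(-2) = -21*(-6) = 126)
p**2 = 126**2 = 15876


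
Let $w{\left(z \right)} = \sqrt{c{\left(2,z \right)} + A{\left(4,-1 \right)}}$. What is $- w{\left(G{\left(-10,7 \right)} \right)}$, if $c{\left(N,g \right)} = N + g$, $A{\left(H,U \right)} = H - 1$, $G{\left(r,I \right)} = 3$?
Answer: $- 2 \sqrt{2} \approx -2.8284$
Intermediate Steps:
$A{\left(H,U \right)} = -1 + H$ ($A{\left(H,U \right)} = H - 1 = -1 + H$)
$w{\left(z \right)} = \sqrt{5 + z}$ ($w{\left(z \right)} = \sqrt{\left(2 + z\right) + \left(-1 + 4\right)} = \sqrt{\left(2 + z\right) + 3} = \sqrt{5 + z}$)
$- w{\left(G{\left(-10,7 \right)} \right)} = - \sqrt{5 + 3} = - \sqrt{8} = - 2 \sqrt{2}$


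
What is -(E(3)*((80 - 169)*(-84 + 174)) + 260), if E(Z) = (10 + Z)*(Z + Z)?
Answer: 624520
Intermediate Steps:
E(Z) = 2*Z*(10 + Z) (E(Z) = (10 + Z)*(2*Z) = 2*Z*(10 + Z))
-(E(3)*((80 - 169)*(-84 + 174)) + 260) = -((2*3*(10 + 3))*((80 - 169)*(-84 + 174)) + 260) = -((2*3*13)*(-89*90) + 260) = -(78*(-8010) + 260) = -(-624780 + 260) = -1*(-624520) = 624520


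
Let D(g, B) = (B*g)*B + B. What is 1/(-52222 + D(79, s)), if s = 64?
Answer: 1/271426 ≈ 3.6842e-6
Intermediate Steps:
D(g, B) = B + g*B² (D(g, B) = g*B² + B = B + g*B²)
1/(-52222 + D(79, s)) = 1/(-52222 + 64*(1 + 64*79)) = 1/(-52222 + 64*(1 + 5056)) = 1/(-52222 + 64*5057) = 1/(-52222 + 323648) = 1/271426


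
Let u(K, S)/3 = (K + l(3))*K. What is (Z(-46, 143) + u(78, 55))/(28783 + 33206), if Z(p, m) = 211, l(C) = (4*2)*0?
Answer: 18463/61989 ≈ 0.29784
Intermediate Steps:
l(C) = 0 (l(C) = 8*0 = 0)
u(K, S) = 3*K² (u(K, S) = 3*((K + 0)*K) = 3*(K*K) = 3*K²)
(Z(-46, 143) + u(78, 55))/(28783 + 33206) = (211 + 3*78²)/(28783 + 33206) = (211 + 3*6084)/61989 = (211 + 18252)*(1/61989) = 18463*(1/61989) = 18463/61989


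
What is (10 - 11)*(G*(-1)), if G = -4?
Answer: -4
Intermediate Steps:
(10 - 11)*(G*(-1)) = (10 - 11)*(-4*(-1)) = -1*4 = -4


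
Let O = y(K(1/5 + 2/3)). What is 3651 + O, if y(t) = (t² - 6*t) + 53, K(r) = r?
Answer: 832399/225 ≈ 3699.6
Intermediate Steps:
y(t) = 53 + t² - 6*t
O = 10924/225 (O = 53 + (1/5 + 2/3)² - 6*(1/5 + 2/3) = 53 + (1*(⅕) + 2*(⅓))² - 6*(1*(⅕) + 2*(⅓)) = 53 + (⅕ + ⅔)² - 6*(⅕ + ⅔) = 53 + (13/15)² - 6*13/15 = 53 + 169/225 - 26/5 = 10924/225 ≈ 48.551)
3651 + O = 3651 + 10924/225 = 832399/225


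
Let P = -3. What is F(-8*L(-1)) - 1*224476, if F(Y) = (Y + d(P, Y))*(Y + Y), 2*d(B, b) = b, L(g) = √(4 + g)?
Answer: -223900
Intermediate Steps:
d(B, b) = b/2
F(Y) = 3*Y² (F(Y) = (Y + Y/2)*(Y + Y) = (3*Y/2)*(2*Y) = 3*Y²)
F(-8*L(-1)) - 1*224476 = 3*(-8*√(4 - 1))² - 1*224476 = 3*(-8*√3)² - 224476 = 3*192 - 224476 = 576 - 224476 = -223900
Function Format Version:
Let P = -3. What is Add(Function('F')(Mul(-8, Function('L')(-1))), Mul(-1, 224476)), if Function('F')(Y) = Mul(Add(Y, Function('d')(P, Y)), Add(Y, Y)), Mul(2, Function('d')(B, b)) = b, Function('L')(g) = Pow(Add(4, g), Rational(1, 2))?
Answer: -223900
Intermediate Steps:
Function('d')(B, b) = Mul(Rational(1, 2), b)
Function('F')(Y) = Mul(3, Pow(Y, 2)) (Function('F')(Y) = Mul(Add(Y, Mul(Rational(1, 2), Y)), Add(Y, Y)) = Mul(Mul(Rational(3, 2), Y), Mul(2, Y)) = Mul(3, Pow(Y, 2)))
Add(Function('F')(Mul(-8, Function('L')(-1))), Mul(-1, 224476)) = Add(Mul(3, Pow(Mul(-8, Pow(Add(4, -1), Rational(1, 2))), 2)), Mul(-1, 224476)) = Add(Mul(3, Pow(Mul(-8, Pow(3, Rational(1, 2))), 2)), -224476) = Add(Mul(3, 192), -224476) = Add(576, -224476) = -223900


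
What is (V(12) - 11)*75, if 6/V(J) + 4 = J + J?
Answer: -1605/2 ≈ -802.50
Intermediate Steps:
V(J) = 6/(-4 + 2*J) (V(J) = 6/(-4 + (J + J)) = 6/(-4 + 2*J))
(V(12) - 11)*75 = (3/(-2 + 12) - 11)*75 = (3/10 - 11)*75 = -107/10*75 = -1605/2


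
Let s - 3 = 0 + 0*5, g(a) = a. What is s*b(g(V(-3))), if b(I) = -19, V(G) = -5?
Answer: -57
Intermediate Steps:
s = 3 (s = 3 + (0 + 0*5) = 3 + (0 + 0) = 3 + 0 = 3)
s*b(g(V(-3))) = 3*(-19) = -57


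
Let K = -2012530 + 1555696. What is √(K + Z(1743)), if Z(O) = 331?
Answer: I*√456503 ≈ 675.65*I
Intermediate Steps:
K = -456834
√(K + Z(1743)) = √(-456834 + 331) = √(-456503) = I*√456503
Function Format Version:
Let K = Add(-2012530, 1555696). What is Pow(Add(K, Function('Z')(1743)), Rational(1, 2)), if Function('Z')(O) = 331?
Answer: Mul(I, Pow(456503, Rational(1, 2))) ≈ Mul(675.65, I)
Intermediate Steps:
K = -456834
Pow(Add(K, Function('Z')(1743)), Rational(1, 2)) = Pow(Add(-456834, 331), Rational(1, 2)) = Pow(-456503, Rational(1, 2)) = Mul(I, Pow(456503, Rational(1, 2)))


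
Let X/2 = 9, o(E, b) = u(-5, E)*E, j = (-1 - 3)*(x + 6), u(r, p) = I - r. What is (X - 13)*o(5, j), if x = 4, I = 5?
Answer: 250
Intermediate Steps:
u(r, p) = 5 - r
j = -40 (j = (-1 - 3)*(4 + 6) = -4*10 = -40)
o(E, b) = 10*E (o(E, b) = (5 - 1*(-5))*E = (5 + 5)*E = 10*E)
X = 18 (X = 2*9 = 18)
(X - 13)*o(5, j) = (18 - 13)*(10*5) = 5*50 = 250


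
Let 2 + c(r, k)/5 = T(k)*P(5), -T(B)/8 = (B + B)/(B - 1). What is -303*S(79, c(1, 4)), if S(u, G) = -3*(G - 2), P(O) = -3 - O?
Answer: 764772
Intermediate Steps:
T(B) = -16*B/(-1 + B) (T(B) = -8*(B + B)/(B - 1) = -8*2*B/(-1 + B) = -16*B/(-1 + B))
c(r, k) = -10 + 640*k/(-1 + k) (c(r, k) = -10 + 5*((-16*k/(-1 + k))*(-3 - 1*5)) = -10 + 5*((-16*k/(-1 + k))*(-3 - 5)) = -10 + 5*(-16*k/(-1 + k)*(-8)) = -10 + 5*(128*k/(-1 + k)) = -10 + 640*k/(-1 + k))
S(u, G) = 6 - 3*G (S(u, G) = -3*(-2 + G) = 6 - 3*G)
-303*S(79, c(1, 4)) = -303*(6 - 30*(1 + 63*4)/(-1 + 4)) = -303*(6 - 30*(1 + 252)/3) = -303*(6 - 30*253/3) = -303*(6 - 3*2530/3) = -303*(6 - 2530) = -303*(-2524) = 764772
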